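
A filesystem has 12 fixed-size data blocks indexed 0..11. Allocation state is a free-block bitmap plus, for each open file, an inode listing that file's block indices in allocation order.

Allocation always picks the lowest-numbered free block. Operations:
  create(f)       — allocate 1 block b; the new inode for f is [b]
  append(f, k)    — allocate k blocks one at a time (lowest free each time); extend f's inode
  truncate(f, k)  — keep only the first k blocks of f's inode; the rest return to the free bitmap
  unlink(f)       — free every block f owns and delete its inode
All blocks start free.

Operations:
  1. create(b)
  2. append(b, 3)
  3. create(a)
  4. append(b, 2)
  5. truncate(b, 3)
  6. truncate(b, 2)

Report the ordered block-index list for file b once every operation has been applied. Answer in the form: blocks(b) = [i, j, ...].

blocks(b) = [0, 1]

  1. create(b)  ⇒  F...........  {b→[0]}
  2. append(b, 3)  ⇒  FFFF........  {b→[0, 1, 2, 3]}
  3. create(a)  ⇒  FFFFF.......  {a→[4]; b→[0, 1, 2, 3]}
  4. append(b, 2)  ⇒  FFFFFFF.....  {a→[4]; b→[0, 1, 2, 3, 5, 6]}
  5. truncate(b, 3)  ⇒  FFF.F.......  {a→[4]; b→[0, 1, 2]}
  6. truncate(b, 2)  ⇒  FF..F.......  {a→[4]; b→[0, 1]}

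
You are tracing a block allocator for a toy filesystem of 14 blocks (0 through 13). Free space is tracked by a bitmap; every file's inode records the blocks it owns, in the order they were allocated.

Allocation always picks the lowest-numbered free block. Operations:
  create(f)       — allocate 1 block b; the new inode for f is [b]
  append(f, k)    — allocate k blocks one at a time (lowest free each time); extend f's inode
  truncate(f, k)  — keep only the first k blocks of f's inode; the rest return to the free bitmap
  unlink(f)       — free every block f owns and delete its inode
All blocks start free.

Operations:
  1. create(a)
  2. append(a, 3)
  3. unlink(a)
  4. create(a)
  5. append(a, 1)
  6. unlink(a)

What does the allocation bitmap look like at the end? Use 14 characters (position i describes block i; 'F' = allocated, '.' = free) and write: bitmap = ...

bitmap = ..............

[1] create(a) — a=0 (map F.............)
[2] append(a, 3) — a=0,1,2,3 (map FFFF..........)
[3] unlink(a) —  (map ..............)
[4] create(a) — a=0 (map F.............)
[5] append(a, 1) — a=0,1 (map FF............)
[6] unlink(a) —  (map ..............)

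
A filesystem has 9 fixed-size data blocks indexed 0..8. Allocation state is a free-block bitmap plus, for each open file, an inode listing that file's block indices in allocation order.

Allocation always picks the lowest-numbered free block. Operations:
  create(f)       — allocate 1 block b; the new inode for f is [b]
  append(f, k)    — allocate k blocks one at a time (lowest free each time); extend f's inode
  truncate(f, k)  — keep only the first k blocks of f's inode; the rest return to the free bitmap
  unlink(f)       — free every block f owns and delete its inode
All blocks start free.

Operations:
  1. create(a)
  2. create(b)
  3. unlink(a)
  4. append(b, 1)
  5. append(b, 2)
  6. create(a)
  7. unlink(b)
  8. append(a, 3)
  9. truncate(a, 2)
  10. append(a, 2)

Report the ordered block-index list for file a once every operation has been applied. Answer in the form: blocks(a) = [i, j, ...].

[1] create(a) — a=0 (map F........)
[2] create(b) — a=0 b=1 (map FF.......)
[3] unlink(a) — b=1 (map .F.......)
[4] append(b, 1) — b=1,0 (map FF.......)
[5] append(b, 2) — b=1,0,2,3 (map FFFF.....)
[6] create(a) — a=4 b=1,0,2,3 (map FFFFF....)
[7] unlink(b) — a=4 (map ....F....)
[8] append(a, 3) — a=4,0,1,2 (map FFF.F....)
[9] truncate(a, 2) — a=4,0 (map F...F....)
[10] append(a, 2) — a=4,0,1,2 (map FFF.F....)

blocks(a) = [4, 0, 1, 2]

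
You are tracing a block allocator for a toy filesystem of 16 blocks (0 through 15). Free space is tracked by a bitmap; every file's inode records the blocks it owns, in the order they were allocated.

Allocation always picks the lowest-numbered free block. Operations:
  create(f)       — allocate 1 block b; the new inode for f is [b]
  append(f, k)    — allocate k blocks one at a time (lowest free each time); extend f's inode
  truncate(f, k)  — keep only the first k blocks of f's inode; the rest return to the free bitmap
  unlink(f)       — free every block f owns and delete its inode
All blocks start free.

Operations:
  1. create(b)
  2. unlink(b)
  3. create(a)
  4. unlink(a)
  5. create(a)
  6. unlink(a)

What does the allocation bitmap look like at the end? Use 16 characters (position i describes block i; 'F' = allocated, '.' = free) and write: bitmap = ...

[1] create(b) — b=0 (map F...............)
[2] unlink(b) —  (map ................)
[3] create(a) — a=0 (map F...............)
[4] unlink(a) —  (map ................)
[5] create(a) — a=0 (map F...............)
[6] unlink(a) —  (map ................)

bitmap = ................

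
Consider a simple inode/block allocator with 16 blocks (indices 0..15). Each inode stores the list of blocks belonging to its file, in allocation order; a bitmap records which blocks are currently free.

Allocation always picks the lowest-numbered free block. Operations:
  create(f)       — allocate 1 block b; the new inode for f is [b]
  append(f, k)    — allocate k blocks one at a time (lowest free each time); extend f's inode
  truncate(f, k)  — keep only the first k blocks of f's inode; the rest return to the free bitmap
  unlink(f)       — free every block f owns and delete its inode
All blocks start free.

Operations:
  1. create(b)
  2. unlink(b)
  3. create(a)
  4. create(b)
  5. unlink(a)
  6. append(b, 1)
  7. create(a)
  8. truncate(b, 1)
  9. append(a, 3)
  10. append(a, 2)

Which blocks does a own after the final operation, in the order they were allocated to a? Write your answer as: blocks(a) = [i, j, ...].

  1. create(b)  ⇒  F...............  {b→[0]}
  2. unlink(b)  ⇒  ................  {}
  3. create(a)  ⇒  F...............  {a→[0]}
  4. create(b)  ⇒  FF..............  {a→[0]; b→[1]}
  5. unlink(a)  ⇒  .F..............  {b→[1]}
  6. append(b, 1)  ⇒  FF..............  {b→[1, 0]}
  7. create(a)  ⇒  FFF.............  {a→[2]; b→[1, 0]}
  8. truncate(b, 1)  ⇒  .FF.............  {a→[2]; b→[1]}
  9. append(a, 3)  ⇒  FFFFF...........  {a→[2, 0, 3, 4]; b→[1]}
  10. append(a, 2)  ⇒  FFFFFFF.........  {a→[2, 0, 3, 4, 5, 6]; b→[1]}

blocks(a) = [2, 0, 3, 4, 5, 6]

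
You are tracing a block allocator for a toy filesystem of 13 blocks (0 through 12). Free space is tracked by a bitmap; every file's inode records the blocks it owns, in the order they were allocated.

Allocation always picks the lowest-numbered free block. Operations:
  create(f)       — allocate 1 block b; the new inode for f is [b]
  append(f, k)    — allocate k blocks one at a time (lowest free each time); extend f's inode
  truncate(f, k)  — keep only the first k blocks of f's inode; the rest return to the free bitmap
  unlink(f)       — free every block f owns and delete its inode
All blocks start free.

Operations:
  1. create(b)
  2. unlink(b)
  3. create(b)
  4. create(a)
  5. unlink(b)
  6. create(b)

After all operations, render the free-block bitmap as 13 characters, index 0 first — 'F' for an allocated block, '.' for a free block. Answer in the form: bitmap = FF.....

bitmap = FF...........

  1. create(b)  ⇒  F............  {b→[0]}
  2. unlink(b)  ⇒  .............  {}
  3. create(b)  ⇒  F............  {b→[0]}
  4. create(a)  ⇒  FF...........  {a→[1]; b→[0]}
  5. unlink(b)  ⇒  .F...........  {a→[1]}
  6. create(b)  ⇒  FF...........  {a→[1]; b→[0]}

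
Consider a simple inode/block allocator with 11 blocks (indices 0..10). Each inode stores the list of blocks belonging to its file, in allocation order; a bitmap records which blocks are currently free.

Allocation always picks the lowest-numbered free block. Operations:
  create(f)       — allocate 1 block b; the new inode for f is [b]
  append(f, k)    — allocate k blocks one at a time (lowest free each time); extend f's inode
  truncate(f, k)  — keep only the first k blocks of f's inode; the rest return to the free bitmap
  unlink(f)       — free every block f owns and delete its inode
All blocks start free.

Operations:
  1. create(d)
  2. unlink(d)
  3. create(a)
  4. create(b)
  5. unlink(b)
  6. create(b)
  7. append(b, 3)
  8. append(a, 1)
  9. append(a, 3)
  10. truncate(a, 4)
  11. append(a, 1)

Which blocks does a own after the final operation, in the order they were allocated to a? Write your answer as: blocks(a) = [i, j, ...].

[1] create(d) — d=0 (map F..........)
[2] unlink(d) —  (map ...........)
[3] create(a) — a=0 (map F..........)
[4] create(b) — a=0 b=1 (map FF.........)
[5] unlink(b) — a=0 (map F..........)
[6] create(b) — a=0 b=1 (map FF.........)
[7] append(b, 3) — a=0 b=1,2,3,4 (map FFFFF......)
[8] append(a, 1) — a=0,5 b=1,2,3,4 (map FFFFFF.....)
[9] append(a, 3) — a=0,5,6,7,8 b=1,2,3,4 (map FFFFFFFFF..)
[10] truncate(a, 4) — a=0,5,6,7 b=1,2,3,4 (map FFFFFFFF...)
[11] append(a, 1) — a=0,5,6,7,8 b=1,2,3,4 (map FFFFFFFFF..)

blocks(a) = [0, 5, 6, 7, 8]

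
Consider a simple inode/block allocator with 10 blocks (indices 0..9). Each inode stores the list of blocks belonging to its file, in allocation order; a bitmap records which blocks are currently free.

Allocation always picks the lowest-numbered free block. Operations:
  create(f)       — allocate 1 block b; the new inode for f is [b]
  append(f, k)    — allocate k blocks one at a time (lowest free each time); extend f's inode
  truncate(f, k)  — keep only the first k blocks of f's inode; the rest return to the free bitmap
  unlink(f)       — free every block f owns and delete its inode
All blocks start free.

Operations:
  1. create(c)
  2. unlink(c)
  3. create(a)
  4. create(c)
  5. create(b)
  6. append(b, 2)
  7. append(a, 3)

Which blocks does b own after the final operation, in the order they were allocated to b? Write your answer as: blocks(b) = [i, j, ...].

  1. create(c)  ⇒  F.........  {c→[0]}
  2. unlink(c)  ⇒  ..........  {}
  3. create(a)  ⇒  F.........  {a→[0]}
  4. create(c)  ⇒  FF........  {a→[0]; c→[1]}
  5. create(b)  ⇒  FFF.......  {a→[0]; b→[2]; c→[1]}
  6. append(b, 2)  ⇒  FFFFF.....  {a→[0]; b→[2, 3, 4]; c→[1]}
  7. append(a, 3)  ⇒  FFFFFFFF..  {a→[0, 5, 6, 7]; b→[2, 3, 4]; c→[1]}

blocks(b) = [2, 3, 4]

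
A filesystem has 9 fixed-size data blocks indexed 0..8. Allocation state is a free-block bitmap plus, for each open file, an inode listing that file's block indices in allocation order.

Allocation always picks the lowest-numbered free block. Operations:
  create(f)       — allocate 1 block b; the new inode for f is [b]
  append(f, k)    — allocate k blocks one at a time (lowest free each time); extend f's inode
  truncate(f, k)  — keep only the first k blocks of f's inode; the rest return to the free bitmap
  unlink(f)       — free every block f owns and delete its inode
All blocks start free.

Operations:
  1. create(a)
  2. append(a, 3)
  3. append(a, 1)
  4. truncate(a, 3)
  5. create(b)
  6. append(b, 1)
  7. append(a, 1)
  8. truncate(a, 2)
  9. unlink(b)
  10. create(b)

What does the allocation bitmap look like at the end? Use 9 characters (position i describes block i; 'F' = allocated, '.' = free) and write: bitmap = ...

  1. create(a)  ⇒  F........  {a→[0]}
  2. append(a, 3)  ⇒  FFFF.....  {a→[0, 1, 2, 3]}
  3. append(a, 1)  ⇒  FFFFF....  {a→[0, 1, 2, 3, 4]}
  4. truncate(a, 3)  ⇒  FFF......  {a→[0, 1, 2]}
  5. create(b)  ⇒  FFFF.....  {a→[0, 1, 2]; b→[3]}
  6. append(b, 1)  ⇒  FFFFF....  {a→[0, 1, 2]; b→[3, 4]}
  7. append(a, 1)  ⇒  FFFFFF...  {a→[0, 1, 2, 5]; b→[3, 4]}
  8. truncate(a, 2)  ⇒  FF.FF....  {a→[0, 1]; b→[3, 4]}
  9. unlink(b)  ⇒  FF.......  {a→[0, 1]}
  10. create(b)  ⇒  FFF......  {a→[0, 1]; b→[2]}

bitmap = FFF......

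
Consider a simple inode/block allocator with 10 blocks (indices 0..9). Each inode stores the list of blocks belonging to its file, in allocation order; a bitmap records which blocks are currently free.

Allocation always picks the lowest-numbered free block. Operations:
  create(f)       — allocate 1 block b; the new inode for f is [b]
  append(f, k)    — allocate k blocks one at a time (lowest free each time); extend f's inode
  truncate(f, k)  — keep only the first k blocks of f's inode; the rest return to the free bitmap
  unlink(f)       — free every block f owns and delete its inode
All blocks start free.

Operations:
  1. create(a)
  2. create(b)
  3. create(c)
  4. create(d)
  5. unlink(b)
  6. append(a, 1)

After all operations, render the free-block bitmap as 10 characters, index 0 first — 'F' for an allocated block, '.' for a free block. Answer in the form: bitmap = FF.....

bitmap = FFFF......

[1] create(a) — a=0 (map F.........)
[2] create(b) — a=0 b=1 (map FF........)
[3] create(c) — a=0 b=1 c=2 (map FFF.......)
[4] create(d) — a=0 b=1 c=2 d=3 (map FFFF......)
[5] unlink(b) — a=0 c=2 d=3 (map F.FF......)
[6] append(a, 1) — a=0,1 c=2 d=3 (map FFFF......)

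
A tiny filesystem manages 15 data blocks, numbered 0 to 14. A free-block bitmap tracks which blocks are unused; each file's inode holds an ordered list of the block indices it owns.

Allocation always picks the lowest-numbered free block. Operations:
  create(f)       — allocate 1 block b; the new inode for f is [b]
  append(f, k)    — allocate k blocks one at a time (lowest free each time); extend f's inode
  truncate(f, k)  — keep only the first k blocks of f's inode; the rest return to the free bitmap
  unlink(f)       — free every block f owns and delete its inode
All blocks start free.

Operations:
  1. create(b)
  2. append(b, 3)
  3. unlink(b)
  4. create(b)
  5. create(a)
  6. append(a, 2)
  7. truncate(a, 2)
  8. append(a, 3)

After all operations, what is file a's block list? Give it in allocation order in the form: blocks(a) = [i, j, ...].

[1] create(b) — b=0 (map F..............)
[2] append(b, 3) — b=0,1,2,3 (map FFFF...........)
[3] unlink(b) —  (map ...............)
[4] create(b) — b=0 (map F..............)
[5] create(a) — a=1 b=0 (map FF.............)
[6] append(a, 2) — a=1,2,3 b=0 (map FFFF...........)
[7] truncate(a, 2) — a=1,2 b=0 (map FFF............)
[8] append(a, 3) — a=1,2,3,4,5 b=0 (map FFFFFF.........)

blocks(a) = [1, 2, 3, 4, 5]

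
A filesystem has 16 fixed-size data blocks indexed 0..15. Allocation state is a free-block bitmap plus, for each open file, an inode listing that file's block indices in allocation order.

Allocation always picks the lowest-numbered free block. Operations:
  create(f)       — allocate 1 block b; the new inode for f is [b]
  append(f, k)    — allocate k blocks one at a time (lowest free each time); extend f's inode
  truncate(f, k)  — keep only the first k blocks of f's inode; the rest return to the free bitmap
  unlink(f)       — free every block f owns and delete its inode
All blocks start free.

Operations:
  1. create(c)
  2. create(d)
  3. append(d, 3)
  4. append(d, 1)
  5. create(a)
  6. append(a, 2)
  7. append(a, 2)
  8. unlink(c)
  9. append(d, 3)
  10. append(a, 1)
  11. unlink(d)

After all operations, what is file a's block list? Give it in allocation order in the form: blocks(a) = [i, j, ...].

blocks(a) = [6, 7, 8, 9, 10, 13]

[1] create(c) — c=0 (map F...............)
[2] create(d) — c=0 d=1 (map FF..............)
[3] append(d, 3) — c=0 d=1,2,3,4 (map FFFFF...........)
[4] append(d, 1) — c=0 d=1,2,3,4,5 (map FFFFFF..........)
[5] create(a) — a=6 c=0 d=1,2,3,4,5 (map FFFFFFF.........)
[6] append(a, 2) — a=6,7,8 c=0 d=1,2,3,4,5 (map FFFFFFFFF.......)
[7] append(a, 2) — a=6,7,8,9,10 c=0 d=1,2,3,4,5 (map FFFFFFFFFFF.....)
[8] unlink(c) — a=6,7,8,9,10 d=1,2,3,4,5 (map .FFFFFFFFFF.....)
[9] append(d, 3) — a=6,7,8,9,10 d=1,2,3,4,5,0,11,12 (map FFFFFFFFFFFFF...)
[10] append(a, 1) — a=6,7,8,9,10,13 d=1,2,3,4,5,0,11,12 (map FFFFFFFFFFFFFF..)
[11] unlink(d) — a=6,7,8,9,10,13 (map ......FFFFF..F..)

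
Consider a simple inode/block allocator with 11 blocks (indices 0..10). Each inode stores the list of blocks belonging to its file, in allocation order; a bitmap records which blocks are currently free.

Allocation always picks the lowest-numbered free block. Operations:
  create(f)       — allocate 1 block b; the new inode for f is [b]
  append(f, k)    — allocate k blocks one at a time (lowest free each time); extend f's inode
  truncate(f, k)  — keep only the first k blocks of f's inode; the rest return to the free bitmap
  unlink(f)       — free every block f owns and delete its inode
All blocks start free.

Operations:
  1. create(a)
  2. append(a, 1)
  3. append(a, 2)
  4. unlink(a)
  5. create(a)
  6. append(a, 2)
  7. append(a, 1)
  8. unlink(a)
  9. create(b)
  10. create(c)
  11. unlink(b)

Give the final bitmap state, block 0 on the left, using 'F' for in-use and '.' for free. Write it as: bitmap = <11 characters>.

create(a): bitmap=F.......... | a=[0]
append(a, 1): bitmap=FF......... | a=[0, 1]
append(a, 2): bitmap=FFFF....... | a=[0, 1, 2, 3]
unlink(a): bitmap=........... | 
create(a): bitmap=F.......... | a=[0]
append(a, 2): bitmap=FFF........ | a=[0, 1, 2]
append(a, 1): bitmap=FFFF....... | a=[0, 1, 2, 3]
unlink(a): bitmap=........... | 
create(b): bitmap=F.......... | b=[0]
create(c): bitmap=FF......... | b=[0] c=[1]
unlink(b): bitmap=.F......... | c=[1]

bitmap = .F.........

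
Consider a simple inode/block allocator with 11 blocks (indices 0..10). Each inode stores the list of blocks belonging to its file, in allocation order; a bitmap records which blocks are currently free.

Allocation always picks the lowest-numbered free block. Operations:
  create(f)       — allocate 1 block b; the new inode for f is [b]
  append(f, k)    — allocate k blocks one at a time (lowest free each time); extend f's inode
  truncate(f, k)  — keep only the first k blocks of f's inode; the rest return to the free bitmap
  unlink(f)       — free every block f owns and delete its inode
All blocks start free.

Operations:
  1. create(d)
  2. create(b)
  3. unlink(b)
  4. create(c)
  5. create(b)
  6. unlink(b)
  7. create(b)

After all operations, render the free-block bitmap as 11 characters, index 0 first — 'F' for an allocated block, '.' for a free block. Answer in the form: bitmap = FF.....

after create(d) → d:[0]  free=[F..........]
after create(b) → b:[1], d:[0]  free=[FF.........]
after unlink(b) → d:[0]  free=[F..........]
after create(c) → c:[1], d:[0]  free=[FF.........]
after create(b) → b:[2], c:[1], d:[0]  free=[FFF........]
after unlink(b) → c:[1], d:[0]  free=[FF.........]
after create(b) → b:[2], c:[1], d:[0]  free=[FFF........]

bitmap = FFF........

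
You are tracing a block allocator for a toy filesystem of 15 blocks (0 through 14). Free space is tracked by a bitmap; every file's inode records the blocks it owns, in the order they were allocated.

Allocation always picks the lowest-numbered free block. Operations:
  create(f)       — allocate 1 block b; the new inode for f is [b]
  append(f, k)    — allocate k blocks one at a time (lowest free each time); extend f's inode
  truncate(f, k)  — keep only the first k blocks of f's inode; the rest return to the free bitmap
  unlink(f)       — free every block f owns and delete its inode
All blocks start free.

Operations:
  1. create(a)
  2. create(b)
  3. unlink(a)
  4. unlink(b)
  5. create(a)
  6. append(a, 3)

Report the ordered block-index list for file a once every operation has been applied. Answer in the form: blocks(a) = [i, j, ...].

blocks(a) = [0, 1, 2, 3]

  1. create(a)  ⇒  F..............  {a→[0]}
  2. create(b)  ⇒  FF.............  {a→[0]; b→[1]}
  3. unlink(a)  ⇒  .F.............  {b→[1]}
  4. unlink(b)  ⇒  ...............  {}
  5. create(a)  ⇒  F..............  {a→[0]}
  6. append(a, 3)  ⇒  FFFF...........  {a→[0, 1, 2, 3]}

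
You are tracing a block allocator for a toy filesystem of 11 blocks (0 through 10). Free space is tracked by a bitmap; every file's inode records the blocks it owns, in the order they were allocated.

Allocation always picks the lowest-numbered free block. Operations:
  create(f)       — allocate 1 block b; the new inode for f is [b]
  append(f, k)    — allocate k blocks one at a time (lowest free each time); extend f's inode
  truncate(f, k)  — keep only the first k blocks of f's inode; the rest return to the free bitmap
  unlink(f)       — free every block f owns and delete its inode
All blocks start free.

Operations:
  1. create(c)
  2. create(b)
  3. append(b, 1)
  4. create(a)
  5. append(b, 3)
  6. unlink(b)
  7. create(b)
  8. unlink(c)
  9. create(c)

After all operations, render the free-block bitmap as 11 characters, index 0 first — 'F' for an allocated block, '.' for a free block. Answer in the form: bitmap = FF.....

bitmap = FF.F.......

  1. create(c)  ⇒  F..........  {c→[0]}
  2. create(b)  ⇒  FF.........  {b→[1]; c→[0]}
  3. append(b, 1)  ⇒  FFF........  {b→[1, 2]; c→[0]}
  4. create(a)  ⇒  FFFF.......  {a→[3]; b→[1, 2]; c→[0]}
  5. append(b, 3)  ⇒  FFFFFFF....  {a→[3]; b→[1, 2, 4, 5, 6]; c→[0]}
  6. unlink(b)  ⇒  F..F.......  {a→[3]; c→[0]}
  7. create(b)  ⇒  FF.F.......  {a→[3]; b→[1]; c→[0]}
  8. unlink(c)  ⇒  .F.F.......  {a→[3]; b→[1]}
  9. create(c)  ⇒  FF.F.......  {a→[3]; b→[1]; c→[0]}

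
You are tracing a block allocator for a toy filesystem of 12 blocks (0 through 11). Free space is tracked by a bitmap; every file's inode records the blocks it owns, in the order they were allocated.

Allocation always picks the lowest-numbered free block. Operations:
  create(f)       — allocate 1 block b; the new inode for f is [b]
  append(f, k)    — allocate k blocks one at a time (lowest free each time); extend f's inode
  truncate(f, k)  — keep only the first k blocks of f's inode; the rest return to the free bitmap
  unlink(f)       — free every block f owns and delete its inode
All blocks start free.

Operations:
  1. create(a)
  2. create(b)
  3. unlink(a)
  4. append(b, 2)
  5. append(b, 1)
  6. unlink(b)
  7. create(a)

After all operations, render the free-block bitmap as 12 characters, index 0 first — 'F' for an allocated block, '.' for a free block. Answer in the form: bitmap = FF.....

[1] create(a) — a=0 (map F...........)
[2] create(b) — a=0 b=1 (map FF..........)
[3] unlink(a) — b=1 (map .F..........)
[4] append(b, 2) — b=1,0,2 (map FFF.........)
[5] append(b, 1) — b=1,0,2,3 (map FFFF........)
[6] unlink(b) —  (map ............)
[7] create(a) — a=0 (map F...........)

bitmap = F...........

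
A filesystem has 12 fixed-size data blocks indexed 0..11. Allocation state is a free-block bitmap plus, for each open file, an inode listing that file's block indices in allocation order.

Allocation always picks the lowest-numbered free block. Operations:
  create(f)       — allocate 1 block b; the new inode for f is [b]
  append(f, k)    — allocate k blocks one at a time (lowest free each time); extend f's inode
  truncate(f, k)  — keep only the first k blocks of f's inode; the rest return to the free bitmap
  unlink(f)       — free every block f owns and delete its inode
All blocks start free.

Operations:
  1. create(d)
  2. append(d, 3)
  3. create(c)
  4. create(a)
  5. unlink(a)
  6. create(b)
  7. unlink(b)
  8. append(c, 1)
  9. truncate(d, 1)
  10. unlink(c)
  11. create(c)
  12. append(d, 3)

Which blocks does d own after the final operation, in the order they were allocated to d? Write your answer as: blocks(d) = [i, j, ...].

[1] create(d) — d=0 (map F...........)
[2] append(d, 3) — d=0,1,2,3 (map FFFF........)
[3] create(c) — c=4 d=0,1,2,3 (map FFFFF.......)
[4] create(a) — a=5 c=4 d=0,1,2,3 (map FFFFFF......)
[5] unlink(a) — c=4 d=0,1,2,3 (map FFFFF.......)
[6] create(b) — b=5 c=4 d=0,1,2,3 (map FFFFFF......)
[7] unlink(b) — c=4 d=0,1,2,3 (map FFFFF.......)
[8] append(c, 1) — c=4,5 d=0,1,2,3 (map FFFFFF......)
[9] truncate(d, 1) — c=4,5 d=0 (map F...FF......)
[10] unlink(c) — d=0 (map F...........)
[11] create(c) — c=1 d=0 (map FF..........)
[12] append(d, 3) — c=1 d=0,2,3,4 (map FFFFF.......)

blocks(d) = [0, 2, 3, 4]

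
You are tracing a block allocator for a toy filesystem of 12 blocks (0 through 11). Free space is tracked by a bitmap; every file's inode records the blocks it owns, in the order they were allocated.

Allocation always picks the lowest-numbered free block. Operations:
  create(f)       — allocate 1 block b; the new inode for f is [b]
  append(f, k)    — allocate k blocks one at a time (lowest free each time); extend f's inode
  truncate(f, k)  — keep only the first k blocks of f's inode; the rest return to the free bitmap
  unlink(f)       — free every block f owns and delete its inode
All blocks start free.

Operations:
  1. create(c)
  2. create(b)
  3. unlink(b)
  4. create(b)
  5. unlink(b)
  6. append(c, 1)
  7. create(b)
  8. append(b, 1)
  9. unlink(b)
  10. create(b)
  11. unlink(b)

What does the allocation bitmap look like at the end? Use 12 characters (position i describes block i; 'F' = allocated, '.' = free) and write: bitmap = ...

bitmap = FF..........

after create(c) → c:[0]  free=[F...........]
after create(b) → b:[1], c:[0]  free=[FF..........]
after unlink(b) → c:[0]  free=[F...........]
after create(b) → b:[1], c:[0]  free=[FF..........]
after unlink(b) → c:[0]  free=[F...........]
after append(c, 1) → c:[0, 1]  free=[FF..........]
after create(b) → b:[2], c:[0, 1]  free=[FFF.........]
after append(b, 1) → b:[2, 3], c:[0, 1]  free=[FFFF........]
after unlink(b) → c:[0, 1]  free=[FF..........]
after create(b) → b:[2], c:[0, 1]  free=[FFF.........]
after unlink(b) → c:[0, 1]  free=[FF..........]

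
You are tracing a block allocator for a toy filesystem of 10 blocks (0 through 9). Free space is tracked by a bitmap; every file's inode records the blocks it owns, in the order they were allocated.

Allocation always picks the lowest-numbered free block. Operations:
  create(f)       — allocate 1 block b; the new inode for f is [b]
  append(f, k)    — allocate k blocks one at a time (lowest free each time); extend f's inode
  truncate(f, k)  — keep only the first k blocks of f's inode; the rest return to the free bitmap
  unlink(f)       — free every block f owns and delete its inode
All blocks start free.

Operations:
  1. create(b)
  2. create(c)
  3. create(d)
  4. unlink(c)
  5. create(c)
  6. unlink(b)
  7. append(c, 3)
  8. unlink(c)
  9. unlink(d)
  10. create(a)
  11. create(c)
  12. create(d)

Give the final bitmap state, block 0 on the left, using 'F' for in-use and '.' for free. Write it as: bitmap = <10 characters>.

after create(b) → b:[0]  free=[F.........]
after create(c) → b:[0], c:[1]  free=[FF........]
after create(d) → b:[0], c:[1], d:[2]  free=[FFF.......]
after unlink(c) → b:[0], d:[2]  free=[F.F.......]
after create(c) → b:[0], c:[1], d:[2]  free=[FFF.......]
after unlink(b) → c:[1], d:[2]  free=[.FF.......]
after append(c, 3) → c:[1, 0, 3, 4], d:[2]  free=[FFFFF.....]
after unlink(c) → d:[2]  free=[..F.......]
after unlink(d) →   free=[..........]
after create(a) → a:[0]  free=[F.........]
after create(c) → a:[0], c:[1]  free=[FF........]
after create(d) → a:[0], c:[1], d:[2]  free=[FFF.......]

bitmap = FFF.......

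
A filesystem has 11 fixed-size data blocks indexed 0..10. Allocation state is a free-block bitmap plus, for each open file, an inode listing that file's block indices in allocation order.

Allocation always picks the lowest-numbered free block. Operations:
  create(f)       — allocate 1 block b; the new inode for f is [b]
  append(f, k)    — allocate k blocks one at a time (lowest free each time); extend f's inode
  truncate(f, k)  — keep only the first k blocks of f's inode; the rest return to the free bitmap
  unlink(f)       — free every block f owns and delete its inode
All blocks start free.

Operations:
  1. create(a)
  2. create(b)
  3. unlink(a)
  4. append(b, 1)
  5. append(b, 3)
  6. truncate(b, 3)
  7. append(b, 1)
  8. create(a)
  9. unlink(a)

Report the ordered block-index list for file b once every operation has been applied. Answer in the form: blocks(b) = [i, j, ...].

blocks(b) = [1, 0, 2, 3]

  1. create(a)  ⇒  F..........  {a→[0]}
  2. create(b)  ⇒  FF.........  {a→[0]; b→[1]}
  3. unlink(a)  ⇒  .F.........  {b→[1]}
  4. append(b, 1)  ⇒  FF.........  {b→[1, 0]}
  5. append(b, 3)  ⇒  FFFFF......  {b→[1, 0, 2, 3, 4]}
  6. truncate(b, 3)  ⇒  FFF........  {b→[1, 0, 2]}
  7. append(b, 1)  ⇒  FFFF.......  {b→[1, 0, 2, 3]}
  8. create(a)  ⇒  FFFFF......  {a→[4]; b→[1, 0, 2, 3]}
  9. unlink(a)  ⇒  FFFF.......  {b→[1, 0, 2, 3]}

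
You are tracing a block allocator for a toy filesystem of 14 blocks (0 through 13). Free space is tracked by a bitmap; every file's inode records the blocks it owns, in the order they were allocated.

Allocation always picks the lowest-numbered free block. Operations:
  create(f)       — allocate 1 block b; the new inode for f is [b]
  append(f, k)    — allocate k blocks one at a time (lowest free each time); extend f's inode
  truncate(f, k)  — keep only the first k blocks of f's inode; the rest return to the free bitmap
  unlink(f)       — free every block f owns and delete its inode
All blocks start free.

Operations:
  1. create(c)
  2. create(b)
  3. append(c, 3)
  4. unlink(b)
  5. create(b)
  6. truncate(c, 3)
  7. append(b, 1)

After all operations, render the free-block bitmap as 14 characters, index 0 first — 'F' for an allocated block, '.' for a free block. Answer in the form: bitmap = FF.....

  1. create(c)  ⇒  F.............  {c→[0]}
  2. create(b)  ⇒  FF............  {b→[1]; c→[0]}
  3. append(c, 3)  ⇒  FFFFF.........  {b→[1]; c→[0, 2, 3, 4]}
  4. unlink(b)  ⇒  F.FFF.........  {c→[0, 2, 3, 4]}
  5. create(b)  ⇒  FFFFF.........  {b→[1]; c→[0, 2, 3, 4]}
  6. truncate(c, 3)  ⇒  FFFF..........  {b→[1]; c→[0, 2, 3]}
  7. append(b, 1)  ⇒  FFFFF.........  {b→[1, 4]; c→[0, 2, 3]}

bitmap = FFFFF.........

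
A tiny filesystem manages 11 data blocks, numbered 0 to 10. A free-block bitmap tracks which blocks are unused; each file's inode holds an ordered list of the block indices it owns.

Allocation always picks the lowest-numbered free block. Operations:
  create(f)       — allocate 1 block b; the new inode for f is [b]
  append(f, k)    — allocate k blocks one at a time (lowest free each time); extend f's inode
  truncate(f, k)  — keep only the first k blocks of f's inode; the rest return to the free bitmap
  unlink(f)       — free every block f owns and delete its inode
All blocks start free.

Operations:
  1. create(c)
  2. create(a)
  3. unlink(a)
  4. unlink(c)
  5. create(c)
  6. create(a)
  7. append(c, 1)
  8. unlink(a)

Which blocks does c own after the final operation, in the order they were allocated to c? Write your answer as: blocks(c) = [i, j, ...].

blocks(c) = [0, 2]

  1. create(c)  ⇒  F..........  {c→[0]}
  2. create(a)  ⇒  FF.........  {a→[1]; c→[0]}
  3. unlink(a)  ⇒  F..........  {c→[0]}
  4. unlink(c)  ⇒  ...........  {}
  5. create(c)  ⇒  F..........  {c→[0]}
  6. create(a)  ⇒  FF.........  {a→[1]; c→[0]}
  7. append(c, 1)  ⇒  FFF........  {a→[1]; c→[0, 2]}
  8. unlink(a)  ⇒  F.F........  {c→[0, 2]}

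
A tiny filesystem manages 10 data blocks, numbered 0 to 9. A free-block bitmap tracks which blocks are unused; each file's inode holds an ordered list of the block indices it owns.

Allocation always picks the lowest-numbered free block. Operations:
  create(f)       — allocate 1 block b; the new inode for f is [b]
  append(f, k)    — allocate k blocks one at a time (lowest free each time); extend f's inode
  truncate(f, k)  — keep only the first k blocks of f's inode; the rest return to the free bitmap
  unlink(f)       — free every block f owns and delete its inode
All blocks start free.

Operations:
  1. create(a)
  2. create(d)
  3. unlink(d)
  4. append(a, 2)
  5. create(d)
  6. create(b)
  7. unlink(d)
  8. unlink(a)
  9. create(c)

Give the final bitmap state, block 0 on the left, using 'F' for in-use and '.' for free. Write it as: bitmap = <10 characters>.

bitmap = F...F.....

  1. create(a)  ⇒  F.........  {a→[0]}
  2. create(d)  ⇒  FF........  {a→[0]; d→[1]}
  3. unlink(d)  ⇒  F.........  {a→[0]}
  4. append(a, 2)  ⇒  FFF.......  {a→[0, 1, 2]}
  5. create(d)  ⇒  FFFF......  {a→[0, 1, 2]; d→[3]}
  6. create(b)  ⇒  FFFFF.....  {a→[0, 1, 2]; b→[4]; d→[3]}
  7. unlink(d)  ⇒  FFF.F.....  {a→[0, 1, 2]; b→[4]}
  8. unlink(a)  ⇒  ....F.....  {b→[4]}
  9. create(c)  ⇒  F...F.....  {b→[4]; c→[0]}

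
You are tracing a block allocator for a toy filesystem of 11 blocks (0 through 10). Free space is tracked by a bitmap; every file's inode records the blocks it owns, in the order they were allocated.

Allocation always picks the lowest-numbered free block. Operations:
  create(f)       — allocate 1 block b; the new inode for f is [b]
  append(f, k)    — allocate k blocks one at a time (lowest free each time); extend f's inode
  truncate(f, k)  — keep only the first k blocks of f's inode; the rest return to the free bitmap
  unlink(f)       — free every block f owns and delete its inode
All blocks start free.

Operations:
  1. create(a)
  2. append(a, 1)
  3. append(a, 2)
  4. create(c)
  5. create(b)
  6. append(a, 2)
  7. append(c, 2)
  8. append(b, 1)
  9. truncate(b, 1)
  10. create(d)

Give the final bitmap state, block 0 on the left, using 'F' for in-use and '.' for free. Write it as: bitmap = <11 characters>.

bitmap = FFFFFFFFFFF

  1. create(a)  ⇒  F..........  {a→[0]}
  2. append(a, 1)  ⇒  FF.........  {a→[0, 1]}
  3. append(a, 2)  ⇒  FFFF.......  {a→[0, 1, 2, 3]}
  4. create(c)  ⇒  FFFFF......  {a→[0, 1, 2, 3]; c→[4]}
  5. create(b)  ⇒  FFFFFF.....  {a→[0, 1, 2, 3]; b→[5]; c→[4]}
  6. append(a, 2)  ⇒  FFFFFFFF...  {a→[0, 1, 2, 3, 6, 7]; b→[5]; c→[4]}
  7. append(c, 2)  ⇒  FFFFFFFFFF.  {a→[0, 1, 2, 3, 6, 7]; b→[5]; c→[4, 8, 9]}
  8. append(b, 1)  ⇒  FFFFFFFFFFF  {a→[0, 1, 2, 3, 6, 7]; b→[5, 10]; c→[4, 8, 9]}
  9. truncate(b, 1)  ⇒  FFFFFFFFFF.  {a→[0, 1, 2, 3, 6, 7]; b→[5]; c→[4, 8, 9]}
  10. create(d)  ⇒  FFFFFFFFFFF  {a→[0, 1, 2, 3, 6, 7]; b→[5]; c→[4, 8, 9]; d→[10]}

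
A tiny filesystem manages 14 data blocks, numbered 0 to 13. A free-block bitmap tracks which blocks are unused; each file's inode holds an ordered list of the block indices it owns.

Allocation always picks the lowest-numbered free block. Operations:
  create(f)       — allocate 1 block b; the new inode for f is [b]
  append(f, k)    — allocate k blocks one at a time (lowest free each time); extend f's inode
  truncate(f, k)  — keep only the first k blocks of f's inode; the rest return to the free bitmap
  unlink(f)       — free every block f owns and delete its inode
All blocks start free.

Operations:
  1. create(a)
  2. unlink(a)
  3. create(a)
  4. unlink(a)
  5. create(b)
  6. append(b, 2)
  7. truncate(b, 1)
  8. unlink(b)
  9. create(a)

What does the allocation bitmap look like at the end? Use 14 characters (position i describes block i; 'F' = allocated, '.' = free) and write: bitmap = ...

bitmap = F.............

after create(a) → a:[0]  free=[F.............]
after unlink(a) →   free=[..............]
after create(a) → a:[0]  free=[F.............]
after unlink(a) →   free=[..............]
after create(b) → b:[0]  free=[F.............]
after append(b, 2) → b:[0, 1, 2]  free=[FFF...........]
after truncate(b, 1) → b:[0]  free=[F.............]
after unlink(b) →   free=[..............]
after create(a) → a:[0]  free=[F.............]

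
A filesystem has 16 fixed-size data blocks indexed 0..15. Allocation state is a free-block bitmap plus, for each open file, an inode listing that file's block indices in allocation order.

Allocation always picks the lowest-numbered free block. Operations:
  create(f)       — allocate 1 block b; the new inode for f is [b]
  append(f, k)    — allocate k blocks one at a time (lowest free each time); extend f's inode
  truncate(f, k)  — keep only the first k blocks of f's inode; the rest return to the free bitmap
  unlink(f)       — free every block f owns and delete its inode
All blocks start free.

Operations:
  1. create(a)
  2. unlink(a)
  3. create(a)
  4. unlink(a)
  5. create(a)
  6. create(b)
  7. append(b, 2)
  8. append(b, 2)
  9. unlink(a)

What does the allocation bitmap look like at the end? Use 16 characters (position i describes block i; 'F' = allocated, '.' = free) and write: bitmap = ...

create(a): bitmap=F............... | a=[0]
unlink(a): bitmap=................ | 
create(a): bitmap=F............... | a=[0]
unlink(a): bitmap=................ | 
create(a): bitmap=F............... | a=[0]
create(b): bitmap=FF.............. | a=[0] b=[1]
append(b, 2): bitmap=FFFF............ | a=[0] b=[1, 2, 3]
append(b, 2): bitmap=FFFFFF.......... | a=[0] b=[1, 2, 3, 4, 5]
unlink(a): bitmap=.FFFFF.......... | b=[1, 2, 3, 4, 5]

bitmap = .FFFFF..........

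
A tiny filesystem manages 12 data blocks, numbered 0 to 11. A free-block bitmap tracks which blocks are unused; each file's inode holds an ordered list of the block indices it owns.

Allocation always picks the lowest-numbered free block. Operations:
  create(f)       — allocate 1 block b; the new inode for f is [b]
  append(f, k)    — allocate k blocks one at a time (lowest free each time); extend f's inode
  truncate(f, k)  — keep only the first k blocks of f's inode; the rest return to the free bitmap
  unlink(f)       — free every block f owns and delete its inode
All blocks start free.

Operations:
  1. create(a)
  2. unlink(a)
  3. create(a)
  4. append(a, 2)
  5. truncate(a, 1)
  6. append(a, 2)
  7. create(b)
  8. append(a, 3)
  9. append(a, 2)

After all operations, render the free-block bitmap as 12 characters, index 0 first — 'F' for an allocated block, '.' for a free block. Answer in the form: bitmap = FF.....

  1. create(a)  ⇒  F...........  {a→[0]}
  2. unlink(a)  ⇒  ............  {}
  3. create(a)  ⇒  F...........  {a→[0]}
  4. append(a, 2)  ⇒  FFF.........  {a→[0, 1, 2]}
  5. truncate(a, 1)  ⇒  F...........  {a→[0]}
  6. append(a, 2)  ⇒  FFF.........  {a→[0, 1, 2]}
  7. create(b)  ⇒  FFFF........  {a→[0, 1, 2]; b→[3]}
  8. append(a, 3)  ⇒  FFFFFFF.....  {a→[0, 1, 2, 4, 5, 6]; b→[3]}
  9. append(a, 2)  ⇒  FFFFFFFFF...  {a→[0, 1, 2, 4, 5, 6, 7, 8]; b→[3]}

bitmap = FFFFFFFFF...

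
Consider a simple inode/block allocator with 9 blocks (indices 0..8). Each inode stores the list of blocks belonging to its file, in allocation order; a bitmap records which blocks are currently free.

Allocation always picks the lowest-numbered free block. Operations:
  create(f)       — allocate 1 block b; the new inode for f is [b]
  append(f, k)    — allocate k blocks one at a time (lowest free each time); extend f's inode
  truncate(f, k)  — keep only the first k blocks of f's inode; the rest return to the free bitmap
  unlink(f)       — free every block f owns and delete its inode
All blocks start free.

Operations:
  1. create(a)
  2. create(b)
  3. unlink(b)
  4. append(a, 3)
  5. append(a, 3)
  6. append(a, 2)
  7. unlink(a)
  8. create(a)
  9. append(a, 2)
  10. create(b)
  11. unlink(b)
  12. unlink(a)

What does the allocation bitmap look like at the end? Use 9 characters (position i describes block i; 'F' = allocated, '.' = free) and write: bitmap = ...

bitmap = .........

[1] create(a) — a=0 (map F........)
[2] create(b) — a=0 b=1 (map FF.......)
[3] unlink(b) — a=0 (map F........)
[4] append(a, 3) — a=0,1,2,3 (map FFFF.....)
[5] append(a, 3) — a=0,1,2,3,4,5,6 (map FFFFFFF..)
[6] append(a, 2) — a=0,1,2,3,4,5,6,7,8 (map FFFFFFFFF)
[7] unlink(a) —  (map .........)
[8] create(a) — a=0 (map F........)
[9] append(a, 2) — a=0,1,2 (map FFF......)
[10] create(b) — a=0,1,2 b=3 (map FFFF.....)
[11] unlink(b) — a=0,1,2 (map FFF......)
[12] unlink(a) —  (map .........)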